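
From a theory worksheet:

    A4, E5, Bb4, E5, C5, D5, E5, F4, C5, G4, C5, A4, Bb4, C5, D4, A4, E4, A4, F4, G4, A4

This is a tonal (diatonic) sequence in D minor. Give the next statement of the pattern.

Bb3 F4 C4 F4 D4 E4 F4

Taking 7-note groups, the heads are A4, F4, D4: the pattern moves down a 3rd.
So cell 4 is Bb3 F4 C4 F4 D4 E4 F4.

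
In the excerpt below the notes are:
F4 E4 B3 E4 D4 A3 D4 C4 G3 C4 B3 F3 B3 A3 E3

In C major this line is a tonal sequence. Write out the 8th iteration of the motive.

F3 E3 B2

With a 3-note motive the entries are F4, E4, D4, C4, B3, each down a 2nd from the previous.
Extending down a 2nd: A3 → G3 → F3.
From F3 the diatonic shape gives F3 E3 B2.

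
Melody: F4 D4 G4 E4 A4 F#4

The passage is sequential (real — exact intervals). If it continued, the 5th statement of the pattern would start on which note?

C#5

Taking 2-note groups, the heads are F4, G4, A4: the pattern moves up a 2nd.
Continuing: B4 → C#5. Statement 5 starts on C#5.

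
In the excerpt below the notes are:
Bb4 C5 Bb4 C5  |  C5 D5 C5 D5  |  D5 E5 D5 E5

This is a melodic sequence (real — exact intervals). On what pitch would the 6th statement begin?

Unit = 4 notes; the statements start on Bb4, C5, D5, moving up a 2nd each time.
Continuing: E5 → F#5 → G#5. Statement 6 starts on G#5.

G#5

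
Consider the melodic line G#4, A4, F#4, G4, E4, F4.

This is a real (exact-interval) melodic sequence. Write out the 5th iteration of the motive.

Taking 2-note groups, the heads are G#4, F#4, E4: the pattern moves down a 2nd.
Carrying on: D4 → C4.
From C4 the exact shape gives C4 Db4.

C4 Db4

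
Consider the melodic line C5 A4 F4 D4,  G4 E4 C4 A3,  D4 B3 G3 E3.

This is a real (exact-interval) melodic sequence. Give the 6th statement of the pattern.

B2 G#2 E2 C#2

Taking 4-note groups, the heads are C5, G4, D4: the pattern moves down a 4th.
Carrying on: A3 → E3 → B2.
So cell 6 is B2 G#2 E2 C#2.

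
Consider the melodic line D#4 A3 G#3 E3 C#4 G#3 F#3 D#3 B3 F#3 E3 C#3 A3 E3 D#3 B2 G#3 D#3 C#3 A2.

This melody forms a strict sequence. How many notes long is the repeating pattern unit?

20 notes total. Splitting into 5 groups of 4:
D#4 A3 G#3 E3 | C#4 G#3 F#3 D#3 | B3 F#3 E3 C#3 | A3 E3 D#3 B2 | G#3 D#3 C#3 A2
That's a consistent down a 2nd shift per cell, and no other grouping gives one.

4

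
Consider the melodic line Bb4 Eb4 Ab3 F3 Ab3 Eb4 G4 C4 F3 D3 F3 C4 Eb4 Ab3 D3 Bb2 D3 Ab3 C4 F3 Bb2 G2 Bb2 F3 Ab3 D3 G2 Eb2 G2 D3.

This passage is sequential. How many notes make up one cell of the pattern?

6

Try groups of 6 (5 cells in 30 notes):
Bb4 Eb4 Ab3 F3 Ab3 Eb4 | G4 C4 F3 D3 F3 C4 | Eb4 Ab3 D3 Bb2 D3 Ab3 | C4 F3 Bb2 G2 Bb2 F3 | Ab3 D3 G2 Eb2 G2 D3
That's a consistent down a 3rd shift per cell, and no other grouping gives one.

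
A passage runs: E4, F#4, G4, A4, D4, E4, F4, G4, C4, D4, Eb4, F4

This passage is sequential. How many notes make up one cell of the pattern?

12 notes total. Splitting into 3 groups of 4:
E4 F#4 G4 A4 | D4 E4 F4 G4 | C4 D4 Eb4 F4
Each cell is the previous one down a 2nd — so the unit is 4 notes.

4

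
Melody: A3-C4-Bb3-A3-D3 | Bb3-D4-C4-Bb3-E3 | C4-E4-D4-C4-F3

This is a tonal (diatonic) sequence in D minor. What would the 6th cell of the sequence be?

Taking 5-note groups, the heads are A3, Bb3, C4: the pattern moves up a 2nd.
Continuing the starts: D4 → E4 → F4.
Statement 6 starts on F4 and keeps the same diatonic contour: F4 A4 G4 F4 Bb3.

F4 A4 G4 F4 Bb3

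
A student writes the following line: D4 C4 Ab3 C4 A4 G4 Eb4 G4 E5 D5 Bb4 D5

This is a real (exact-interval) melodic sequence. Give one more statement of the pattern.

B5 A5 F5 A5

Unit = 4 notes; the statements start on D4, A4, E5, moving up a 5th each time.
So cell 4 is B5 A5 F5 A5.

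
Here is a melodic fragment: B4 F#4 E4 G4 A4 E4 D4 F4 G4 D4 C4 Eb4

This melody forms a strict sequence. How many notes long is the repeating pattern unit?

There are 12 notes; a 4-note unit gives 3 cells:
B4 F#4 E4 G4 | A4 E4 D4 F4 | G4 D4 C4 Eb4
That's a consistent down a 2nd shift per cell, and no other grouping gives one.

4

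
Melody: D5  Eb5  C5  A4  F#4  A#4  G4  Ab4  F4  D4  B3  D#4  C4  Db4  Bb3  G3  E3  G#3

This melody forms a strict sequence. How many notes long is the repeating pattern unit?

There are 18 notes; a 6-note unit gives 3 cells:
D5 Eb5 C5 A4 F#4 A#4 | G4 Ab4 F4 D4 B3 D#4 | C4 Db4 Bb3 G3 E3 G#3
Each cell is the previous one down a 5th — so the unit is 6 notes.

6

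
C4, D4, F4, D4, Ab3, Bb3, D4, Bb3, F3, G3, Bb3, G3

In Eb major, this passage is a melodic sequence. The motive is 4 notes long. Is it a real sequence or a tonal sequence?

Every note is diatonic to Eb major.
Cell 1 has +3 semitones from note 2 to 3, but cell 2 has +4 — the interval quality changes while the contour stays the same, which is the hallmark of a tonal sequence.

tonal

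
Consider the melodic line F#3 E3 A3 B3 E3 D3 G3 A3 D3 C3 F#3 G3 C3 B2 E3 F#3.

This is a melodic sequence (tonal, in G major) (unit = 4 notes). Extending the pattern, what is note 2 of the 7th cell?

With 4-note cells, note 2 of each statement runs E3, D3, C3, B2.
Carrying that down a 2nd forward: A2 → G2 → F#2.

F#2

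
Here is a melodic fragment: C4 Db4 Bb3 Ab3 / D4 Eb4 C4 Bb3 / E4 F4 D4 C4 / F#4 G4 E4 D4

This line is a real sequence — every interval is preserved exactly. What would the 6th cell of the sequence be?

A#4 B4 G#4 F#4

Taking 4-note groups, the heads are C4, D4, E4, F#4: the pattern moves up a 2nd.
Carrying on: G#4 → A#4.
From A#4 the exact shape gives A#4 B4 G#4 F#4.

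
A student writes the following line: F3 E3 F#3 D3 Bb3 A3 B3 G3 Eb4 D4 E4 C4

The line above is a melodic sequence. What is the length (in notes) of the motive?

4

Try groups of 4 (3 cells in 12 notes):
F3 E3 F#3 D3 | Bb3 A3 B3 G3 | Eb4 D4 E4 C4
Every group is a transposition up a 4th of the one before; no shorter unit works.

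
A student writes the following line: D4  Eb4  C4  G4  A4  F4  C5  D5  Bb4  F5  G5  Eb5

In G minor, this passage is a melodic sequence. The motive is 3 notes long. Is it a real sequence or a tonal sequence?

Every note is diatonic to G minor.
Cell 1 has +1 semitones from note 1 to 2, but cell 2 has +2 — the interval quality changes while the contour stays the same, which is the hallmark of a tonal sequence.

tonal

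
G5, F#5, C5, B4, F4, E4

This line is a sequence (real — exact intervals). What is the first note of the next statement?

With a 2-note motive the entries are G5, C5, F4, each down a 5th from the previous.
The next head, down a 5th from F4, is Bb3.

Bb3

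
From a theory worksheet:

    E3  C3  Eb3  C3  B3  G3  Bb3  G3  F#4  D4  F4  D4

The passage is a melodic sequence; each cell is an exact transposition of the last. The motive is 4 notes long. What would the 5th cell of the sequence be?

Taking 4-note groups, the heads are E3, B3, F#4: the pattern moves up a 5th.
Extending up a 5th: C#5 → G#5.
Statement 5 starts on G#5 and keeps the same exact contour: G#5 E5 G5 E5.

G#5 E5 G5 E5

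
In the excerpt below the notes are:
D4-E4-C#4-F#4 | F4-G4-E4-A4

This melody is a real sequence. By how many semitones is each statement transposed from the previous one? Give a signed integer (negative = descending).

With a 4-note motive the entries are D4, F4, each up a 3rd from the previous.
D4 to F4 spans +3 semitones.

3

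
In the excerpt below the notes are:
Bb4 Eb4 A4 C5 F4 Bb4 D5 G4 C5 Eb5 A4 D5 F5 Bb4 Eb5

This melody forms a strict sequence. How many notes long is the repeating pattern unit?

3

Try groups of 3 (5 cells in 15 notes):
Bb4 Eb4 A4 | C5 F4 Bb4 | D5 G4 C5 | Eb5 A4 D5 | F5 Bb4 Eb5
That's a consistent up a 2nd shift per cell, and no other grouping gives one.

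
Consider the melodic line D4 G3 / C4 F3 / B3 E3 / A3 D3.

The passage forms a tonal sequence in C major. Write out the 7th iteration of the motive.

E3 A2

Unit = 2 notes; the statements start on D4, C4, B3, A3, moving down a 2nd each time.
Carrying on: G3 → F3 → E3.
From E3 the diatonic shape gives E3 A2.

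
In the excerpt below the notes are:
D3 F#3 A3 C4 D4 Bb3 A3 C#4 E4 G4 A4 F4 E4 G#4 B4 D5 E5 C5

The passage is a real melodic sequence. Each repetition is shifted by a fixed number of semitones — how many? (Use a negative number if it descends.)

Taking 6-note groups, the heads are D3, A3, E4: the pattern moves up a 5th.
Counting half-steps from D3 to A3: 7.

7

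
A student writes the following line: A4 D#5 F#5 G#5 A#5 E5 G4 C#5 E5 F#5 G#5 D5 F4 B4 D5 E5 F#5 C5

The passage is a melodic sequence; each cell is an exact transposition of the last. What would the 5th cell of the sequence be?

With a 6-note motive the entries are A4, G4, F4, each down a 2nd from the previous.
Extending down a 2nd: Eb4 → Db4.
From Db4 the exact shape gives Db4 G4 Bb4 C5 D5 Ab4.

Db4 G4 Bb4 C5 D5 Ab4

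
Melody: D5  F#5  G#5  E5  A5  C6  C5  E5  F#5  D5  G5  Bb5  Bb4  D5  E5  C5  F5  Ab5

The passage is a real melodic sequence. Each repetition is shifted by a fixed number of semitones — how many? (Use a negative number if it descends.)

-2

Unit = 6 notes; the statements start on D5, C5, Bb4, moving down a 2nd each time.
Counting half-steps from D5 to C5: -2.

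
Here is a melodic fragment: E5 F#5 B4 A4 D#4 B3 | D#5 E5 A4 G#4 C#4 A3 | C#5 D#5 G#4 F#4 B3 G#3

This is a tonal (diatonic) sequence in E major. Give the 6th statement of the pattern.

G#4 A4 D#4 C#4 F#3 D#3

Unit = 6 notes; the statements start on E5, D#5, C#5, moving down a 2nd each time.
Carrying on: B4 → A4 → G#4.
Statement 6 starts on G#4 and keeps the same diatonic contour: G#4 A4 D#4 C#4 F#3 D#3.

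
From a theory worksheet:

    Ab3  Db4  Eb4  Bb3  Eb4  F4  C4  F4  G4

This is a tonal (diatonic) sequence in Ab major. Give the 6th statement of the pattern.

With a 3-note motive the entries are Ab3, Bb3, C4, each up a 2nd from the previous.
Continuing the starts: Db4 → Eb4 → F4.
Statement 6 starts on F4 and keeps the same diatonic contour: F4 Bb4 C5.

F4 Bb4 C5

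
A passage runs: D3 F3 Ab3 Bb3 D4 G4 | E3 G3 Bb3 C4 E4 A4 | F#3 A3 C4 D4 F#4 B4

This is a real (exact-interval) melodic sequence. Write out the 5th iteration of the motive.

The 6-note cells begin on D3, E3, F#3 — each up a 2nd from the last.
Extending up a 2nd: G#3 → A#3.
From A#3 the exact shape gives A#3 C#4 E4 F#4 A#4 D#5.

A#3 C#4 E4 F#4 A#4 D#5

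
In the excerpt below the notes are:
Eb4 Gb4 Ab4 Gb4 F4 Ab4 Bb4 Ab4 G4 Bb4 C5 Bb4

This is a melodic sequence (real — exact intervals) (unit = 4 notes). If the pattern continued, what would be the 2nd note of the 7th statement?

The unit is 4 notes. Position-2 pitches of the 3 shown cells: Gb4, Ab4, Bb4.
Carrying that up a 2nd forward: C5 → D5 → E5 → F#5.

F#5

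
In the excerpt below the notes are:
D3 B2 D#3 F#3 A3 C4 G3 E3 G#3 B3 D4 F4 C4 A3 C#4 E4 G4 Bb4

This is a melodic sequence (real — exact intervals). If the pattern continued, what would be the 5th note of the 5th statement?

The unit is 6 notes. Position-5 pitches of the 3 shown cells: A3, D4, G4.
Carrying that up a 4th forward: C5 → F5.

F5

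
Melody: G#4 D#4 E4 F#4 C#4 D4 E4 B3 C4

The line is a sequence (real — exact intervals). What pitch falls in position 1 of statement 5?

C4

The unit is 3 notes. Position-1 pitches of the 3 shown cells: G#4, F#4, E4.
Each moves down a 2nd. Continuing: D4 → C4.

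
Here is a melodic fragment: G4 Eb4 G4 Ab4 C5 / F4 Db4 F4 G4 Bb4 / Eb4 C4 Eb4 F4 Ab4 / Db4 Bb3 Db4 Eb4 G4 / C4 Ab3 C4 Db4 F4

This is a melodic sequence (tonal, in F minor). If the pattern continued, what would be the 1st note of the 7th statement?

Ab3

The unit is 5 notes. Position-1 pitches of the 5 shown cells: G4, F4, Eb4, Db4, C4.
Carrying that down a 2nd forward: Bb3 → Ab3.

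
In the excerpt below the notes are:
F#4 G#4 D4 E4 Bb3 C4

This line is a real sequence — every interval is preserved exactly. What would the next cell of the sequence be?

Unit = 2 notes; the statements start on F#4, D4, Bb3, moving down a 3rd each time.
So cell 4 is Gb3 Ab3.

Gb3 Ab3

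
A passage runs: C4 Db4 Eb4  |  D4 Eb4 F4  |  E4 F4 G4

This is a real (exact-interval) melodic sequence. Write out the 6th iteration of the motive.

Taking 3-note groups, the heads are C4, D4, E4: the pattern moves up a 2nd.
Continuing the starts: F#4 → G#4 → A#4.
Statement 6 starts on A#4 and keeps the same exact contour: A#4 B4 C#5.

A#4 B4 C#5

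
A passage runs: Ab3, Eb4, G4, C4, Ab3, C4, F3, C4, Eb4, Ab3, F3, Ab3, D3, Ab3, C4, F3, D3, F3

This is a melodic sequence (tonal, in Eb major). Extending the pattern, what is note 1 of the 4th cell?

Grouping in 6s, the 1st note of each cell is Ab3, F3, D3.
Each moves down a 3rd; the next is Bb2.

Bb2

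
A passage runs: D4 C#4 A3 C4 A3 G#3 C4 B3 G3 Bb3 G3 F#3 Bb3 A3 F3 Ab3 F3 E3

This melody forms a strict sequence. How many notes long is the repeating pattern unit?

6

18 notes total. Splitting into 3 groups of 6:
D4 C#4 A3 C4 A3 G#3 | C4 B3 G3 Bb3 G3 F#3 | Bb3 A3 F3 Ab3 F3 E3
Every group is a transposition down a 2nd of the one before; no shorter unit works.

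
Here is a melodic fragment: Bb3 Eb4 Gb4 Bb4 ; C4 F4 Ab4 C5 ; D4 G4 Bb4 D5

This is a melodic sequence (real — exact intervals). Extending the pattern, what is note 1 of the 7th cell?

Grouping in 4s, the 1st note of each cell is Bb3, C4, D4.
Carrying that up a 2nd forward: E4 → F#4 → G#4 → A#4.

A#4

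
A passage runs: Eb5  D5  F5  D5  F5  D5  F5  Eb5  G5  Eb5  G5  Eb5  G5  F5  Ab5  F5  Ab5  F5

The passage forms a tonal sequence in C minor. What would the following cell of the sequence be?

Ab5 G5 Bb5 G5 Bb5 G5

The 6-note cells begin on Eb5, F5, G5 — each up a 2nd from the last.
From Ab5 the diatonic shape gives Ab5 G5 Bb5 G5 Bb5 G5.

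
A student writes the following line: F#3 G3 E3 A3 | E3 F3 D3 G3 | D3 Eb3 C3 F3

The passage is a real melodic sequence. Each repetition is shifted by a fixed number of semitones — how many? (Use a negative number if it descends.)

-2

With a 4-note motive the entries are F#3, E3, D3, each down a 2nd from the previous.
Counting half-steps from F#3 to E3: -2.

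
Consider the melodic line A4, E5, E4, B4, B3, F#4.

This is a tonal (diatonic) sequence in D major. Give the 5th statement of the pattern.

C#3 G3

With a 2-note motive the entries are A4, E4, B3, each down a 4th from the previous.
Continuing the starts: F#3 → C#3.
Statement 5 starts on C#3 and keeps the same diatonic contour: C#3 G3.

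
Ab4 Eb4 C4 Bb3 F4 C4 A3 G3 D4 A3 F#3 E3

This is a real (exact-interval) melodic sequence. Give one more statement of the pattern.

With a 4-note motive the entries are Ab4, F4, D4, each down a 3rd from the previous.
Statement 4 starts on B3 and keeps the same exact contour: B3 F#3 D#3 C#3.

B3 F#3 D#3 C#3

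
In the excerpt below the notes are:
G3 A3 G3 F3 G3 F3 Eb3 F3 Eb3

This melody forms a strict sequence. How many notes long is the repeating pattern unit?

3

There are 9 notes; a 3-note unit gives 3 cells:
G3 A3 G3 | F3 G3 F3 | Eb3 F3 Eb3
Each cell is the previous one down a 2nd — so the unit is 3 notes.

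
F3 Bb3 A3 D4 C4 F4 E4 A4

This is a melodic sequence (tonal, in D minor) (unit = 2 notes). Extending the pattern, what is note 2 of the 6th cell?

E5

Grouping in 2s, the 2nd note of each cell is Bb3, D4, F4, A4.
Extending up a 3rd: C5 → E5.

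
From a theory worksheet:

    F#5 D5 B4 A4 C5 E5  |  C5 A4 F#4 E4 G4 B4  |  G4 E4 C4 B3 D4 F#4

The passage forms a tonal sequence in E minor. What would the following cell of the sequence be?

With a 6-note motive the entries are F#5, C5, G4, each down a 4th from the previous.
So cell 4 is D4 B3 G3 F#3 A3 C4.

D4 B3 G3 F#3 A3 C4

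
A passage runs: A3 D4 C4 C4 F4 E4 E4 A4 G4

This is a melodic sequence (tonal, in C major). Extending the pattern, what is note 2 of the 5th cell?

E5

Grouping in 3s, the 2nd note of each cell is D4, F4, A4.
Each moves up a 3rd. Continuing: C5 → E5.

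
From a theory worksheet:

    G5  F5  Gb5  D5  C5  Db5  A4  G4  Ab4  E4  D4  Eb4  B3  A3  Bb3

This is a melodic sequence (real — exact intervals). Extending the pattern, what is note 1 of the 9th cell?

D#2

Grouping in 3s, the 1st note of each cell is G5, D5, A4, E4, B3.
Carrying that down a 4th forward: F#3 → C#3 → G#2 → D#2.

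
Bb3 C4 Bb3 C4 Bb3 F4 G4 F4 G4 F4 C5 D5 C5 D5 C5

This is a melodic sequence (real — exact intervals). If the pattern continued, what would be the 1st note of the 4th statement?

The unit is 5 notes. Position-1 pitches of the 3 shown cells: Bb3, F4, C5.
From C5, up a 5th gives G5.

G5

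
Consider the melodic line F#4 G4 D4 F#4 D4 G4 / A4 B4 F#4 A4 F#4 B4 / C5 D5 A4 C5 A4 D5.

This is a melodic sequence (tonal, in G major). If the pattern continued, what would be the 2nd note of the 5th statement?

A5

Grouping in 6s, the 2nd note of each cell is G4, B4, D5.
Carrying that up a 3rd forward: F#5 → A5.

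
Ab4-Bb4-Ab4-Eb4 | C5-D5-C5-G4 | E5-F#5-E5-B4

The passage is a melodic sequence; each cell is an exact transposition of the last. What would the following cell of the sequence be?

Unit = 4 notes; the statements start on Ab4, C5, E5, moving up a 3rd each time.
Statement 4 starts on G#5 and keeps the same exact contour: G#5 A#5 G#5 D#5.

G#5 A#5 G#5 D#5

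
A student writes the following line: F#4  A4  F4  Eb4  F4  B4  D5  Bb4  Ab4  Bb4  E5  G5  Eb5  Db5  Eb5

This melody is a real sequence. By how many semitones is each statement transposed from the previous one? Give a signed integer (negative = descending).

With a 5-note motive the entries are F#4, B4, E5, each up a 4th from the previous.
Counting half-steps from F#4 to B4: 5.

5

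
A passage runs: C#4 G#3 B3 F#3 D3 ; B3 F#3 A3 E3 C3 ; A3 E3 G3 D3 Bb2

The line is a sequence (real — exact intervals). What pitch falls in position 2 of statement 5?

C3

With 5-note cells, note 2 of each statement runs G#3, F#3, E3.
Extending down a 2nd: D3 → C3.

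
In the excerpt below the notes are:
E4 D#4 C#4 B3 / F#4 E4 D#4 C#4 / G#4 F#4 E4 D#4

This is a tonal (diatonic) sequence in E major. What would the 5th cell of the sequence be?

Taking 4-note groups, the heads are E4, F#4, G#4: the pattern moves up a 2nd.
Extending up a 2nd: A4 → B4.
So cell 5 is B4 A4 G#4 F#4.

B4 A4 G#4 F#4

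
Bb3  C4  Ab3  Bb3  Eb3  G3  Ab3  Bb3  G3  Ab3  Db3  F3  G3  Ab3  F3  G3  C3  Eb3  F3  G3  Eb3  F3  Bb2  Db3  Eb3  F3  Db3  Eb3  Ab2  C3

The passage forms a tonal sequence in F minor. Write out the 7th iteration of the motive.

With a 6-note motive the entries are Bb3, Ab3, G3, F3, Eb3, each down a 2nd from the previous.
Carrying on: Db3 → C3.
So cell 7 is C3 Db3 Bb2 C3 F2 Ab2.

C3 Db3 Bb2 C3 F2 Ab2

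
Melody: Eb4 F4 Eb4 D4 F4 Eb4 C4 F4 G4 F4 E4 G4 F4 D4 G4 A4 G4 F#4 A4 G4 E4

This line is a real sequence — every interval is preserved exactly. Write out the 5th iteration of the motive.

B4 C#5 B4 A#4 C#5 B4 G#4

Taking 7-note groups, the heads are Eb4, F4, G4: the pattern moves up a 2nd.
Carrying on: A4 → B4.
So cell 5 is B4 C#5 B4 A#4 C#5 B4 G#4.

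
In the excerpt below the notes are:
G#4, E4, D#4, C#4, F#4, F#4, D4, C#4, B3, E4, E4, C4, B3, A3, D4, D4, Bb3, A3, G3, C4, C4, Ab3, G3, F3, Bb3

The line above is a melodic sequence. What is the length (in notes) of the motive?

5

25 notes total. Splitting into 5 groups of 5:
G#4 E4 D#4 C#4 F#4 | F#4 D4 C#4 B3 E4 | E4 C4 B3 A3 D4 | D4 Bb3 A3 G3 C4 | C4 Ab3 G3 F3 Bb3
That's a consistent down a 2nd shift per cell, and no other grouping gives one.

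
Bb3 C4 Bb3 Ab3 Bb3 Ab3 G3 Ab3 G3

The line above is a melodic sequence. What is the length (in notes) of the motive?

9 notes total. Splitting into 3 groups of 3:
Bb3 C4 Bb3 | Ab3 Bb3 Ab3 | G3 Ab3 G3
Each cell is the previous one down a 2nd — so the unit is 3 notes.

3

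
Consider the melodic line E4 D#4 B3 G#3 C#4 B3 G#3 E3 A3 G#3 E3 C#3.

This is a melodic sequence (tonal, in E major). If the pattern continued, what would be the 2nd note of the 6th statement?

A2

Grouping in 4s, the 2nd note of each cell is D#4, B3, G#3.
Each moves down a 3rd. Continuing: E3 → C#3 → A2.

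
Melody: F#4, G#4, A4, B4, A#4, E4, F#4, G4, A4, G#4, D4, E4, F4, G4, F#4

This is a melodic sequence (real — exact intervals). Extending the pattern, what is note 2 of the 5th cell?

C4

The unit is 5 notes. Position-2 pitches of the 3 shown cells: G#4, F#4, E4.
Carrying that down a 2nd forward: D4 → C4.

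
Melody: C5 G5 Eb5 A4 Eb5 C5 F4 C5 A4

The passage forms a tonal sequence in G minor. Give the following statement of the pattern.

Unit = 3 notes; the statements start on C5, A4, F4, moving down a 3rd each time.
Statement 4 starts on D4 and keeps the same diatonic contour: D4 A4 F4.

D4 A4 F4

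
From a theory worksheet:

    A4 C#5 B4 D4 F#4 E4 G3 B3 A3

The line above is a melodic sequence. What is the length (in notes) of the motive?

3

Try groups of 3 (3 cells in 9 notes):
A4 C#5 B4 | D4 F#4 E4 | G3 B3 A3
That's a consistent down a 5th shift per cell, and no other grouping gives one.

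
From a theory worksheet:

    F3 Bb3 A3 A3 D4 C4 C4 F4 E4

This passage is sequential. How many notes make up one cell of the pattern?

3

Try groups of 3 (3 cells in 9 notes):
F3 Bb3 A3 | A3 D4 C4 | C4 F4 E4
Each cell is the previous one up a 3rd — so the unit is 3 notes.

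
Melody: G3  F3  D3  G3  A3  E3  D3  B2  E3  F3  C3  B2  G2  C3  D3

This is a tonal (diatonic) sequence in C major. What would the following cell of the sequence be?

A2 G2 E2 A2 B2

Taking 5-note groups, the heads are G3, E3, C3: the pattern moves down a 3rd.
So cell 4 is A2 G2 E2 A2 B2.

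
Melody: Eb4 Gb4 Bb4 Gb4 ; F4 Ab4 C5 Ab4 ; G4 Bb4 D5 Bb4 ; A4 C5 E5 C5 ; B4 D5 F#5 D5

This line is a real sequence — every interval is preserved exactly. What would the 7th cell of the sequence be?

D#5 F#5 A#5 F#5

Unit = 4 notes; the statements start on Eb4, F4, G4, A4, B4, moving up a 2nd each time.
Continuing the starts: C#5 → D#5.
From D#5 the exact shape gives D#5 F#5 A#5 F#5.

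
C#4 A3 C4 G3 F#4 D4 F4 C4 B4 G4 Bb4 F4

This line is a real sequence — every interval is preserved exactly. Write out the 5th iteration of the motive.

The 4-note cells begin on C#4, F#4, B4 — each up a 4th from the last.
Continuing the starts: E5 → A5.
So cell 5 is A5 F5 Ab5 Eb5.

A5 F5 Ab5 Eb5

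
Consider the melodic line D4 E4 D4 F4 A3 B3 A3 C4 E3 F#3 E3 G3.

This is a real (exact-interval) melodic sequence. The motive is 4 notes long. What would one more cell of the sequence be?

Taking 4-note groups, the heads are D4, A3, E3: the pattern moves down a 4th.
From B2 the exact shape gives B2 C#3 B2 D3.

B2 C#3 B2 D3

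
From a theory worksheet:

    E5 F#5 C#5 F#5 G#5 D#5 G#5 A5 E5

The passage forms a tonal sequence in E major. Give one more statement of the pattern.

Taking 3-note groups, the heads are E5, F#5, G#5: the pattern moves up a 2nd.
So cell 4 is A5 B5 F#5.

A5 B5 F#5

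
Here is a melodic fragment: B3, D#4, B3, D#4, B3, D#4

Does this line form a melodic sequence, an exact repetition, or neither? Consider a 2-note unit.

repetition

Each 2-note cell is identical (B3 D#4), restated at the same pitch.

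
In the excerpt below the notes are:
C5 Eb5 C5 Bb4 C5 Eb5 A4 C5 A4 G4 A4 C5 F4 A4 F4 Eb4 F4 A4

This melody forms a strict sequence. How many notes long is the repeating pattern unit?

6

There are 18 notes; a 6-note unit gives 3 cells:
C5 Eb5 C5 Bb4 C5 Eb5 | A4 C5 A4 G4 A4 C5 | F4 A4 F4 Eb4 F4 A4
That's a consistent down a 3rd shift per cell, and no other grouping gives one.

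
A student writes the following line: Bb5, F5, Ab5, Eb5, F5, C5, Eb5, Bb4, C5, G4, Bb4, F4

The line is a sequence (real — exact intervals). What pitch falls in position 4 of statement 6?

D3

Grouping in 4s, the 4th note of each cell is Eb5, Bb4, F4.
Each moves down a 4th. Continuing: C4 → G3 → D3.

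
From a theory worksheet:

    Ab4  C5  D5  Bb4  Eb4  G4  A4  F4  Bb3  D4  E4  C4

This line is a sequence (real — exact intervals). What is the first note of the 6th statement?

G2

The 4-note cells begin on Ab4, Eb4, Bb3 — each down a 4th from the last.
Continuing: F3 → C3 → G2. Statement 6 starts on G2.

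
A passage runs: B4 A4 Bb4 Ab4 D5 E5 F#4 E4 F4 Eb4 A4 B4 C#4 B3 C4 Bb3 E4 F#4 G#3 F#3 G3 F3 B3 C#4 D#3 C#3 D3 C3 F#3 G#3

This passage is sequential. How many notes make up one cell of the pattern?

6

30 notes total. Splitting into 5 groups of 6:
B4 A4 Bb4 Ab4 D5 E5 | F#4 E4 F4 Eb4 A4 B4 | C#4 B3 C4 Bb3 E4 F#4 | G#3 F#3 G3 F3 B3 C#4 | D#3 C#3 D3 C3 F#3 G#3
Each cell is the previous one down a 4th — so the unit is 6 notes.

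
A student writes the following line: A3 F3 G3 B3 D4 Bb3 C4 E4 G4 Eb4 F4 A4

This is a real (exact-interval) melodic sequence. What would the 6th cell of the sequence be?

Bb5 Gb5 Ab5 C6

Unit = 4 notes; the statements start on A3, D4, G4, moving up a 4th each time.
Extending up a 4th: C5 → F5 → Bb5.
So cell 6 is Bb5 Gb5 Ab5 C6.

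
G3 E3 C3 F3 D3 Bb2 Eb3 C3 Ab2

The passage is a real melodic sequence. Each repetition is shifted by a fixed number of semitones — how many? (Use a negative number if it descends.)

-2

Unit = 3 notes; the statements start on G3, F3, Eb3, moving down a 2nd each time.
G3→F3 is 53 − 55 = -2 semitones.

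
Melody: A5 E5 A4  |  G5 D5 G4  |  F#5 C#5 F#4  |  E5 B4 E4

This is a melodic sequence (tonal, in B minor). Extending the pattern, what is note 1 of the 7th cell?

With 3-note cells, note 1 of each statement runs A5, G5, F#5, E5.
Carrying that down a 2nd forward: D5 → C#5 → B4.

B4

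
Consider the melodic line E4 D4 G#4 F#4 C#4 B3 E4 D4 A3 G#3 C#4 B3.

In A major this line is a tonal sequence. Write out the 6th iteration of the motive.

B2 A2 D3 C#3

With a 4-note motive the entries are E4, C#4, A3, each down a 3rd from the previous.
Extending down a 3rd: F#3 → D3 → B2.
From B2 the diatonic shape gives B2 A2 D3 C#3.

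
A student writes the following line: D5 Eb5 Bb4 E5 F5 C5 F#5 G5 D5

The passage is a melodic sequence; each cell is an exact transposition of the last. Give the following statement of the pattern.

Unit = 3 notes; the statements start on D5, E5, F#5, moving up a 2nd each time.
Statement 4 starts on G#5 and keeps the same exact contour: G#5 A5 E5.

G#5 A5 E5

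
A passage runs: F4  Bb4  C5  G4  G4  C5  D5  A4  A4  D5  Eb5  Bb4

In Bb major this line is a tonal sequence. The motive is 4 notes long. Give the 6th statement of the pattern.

D5 G5 A5 Eb5

The 4-note cells begin on F4, G4, A4 — each up a 2nd from the last.
Carrying on: Bb4 → C5 → D5.
So cell 6 is D5 G5 A5 Eb5.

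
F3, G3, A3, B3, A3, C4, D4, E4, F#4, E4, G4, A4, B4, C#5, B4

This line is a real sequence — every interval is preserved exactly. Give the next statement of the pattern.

D5 E5 F#5 G#5 F#5

Unit = 5 notes; the statements start on F3, C4, G4, moving up a 5th each time.
From D5 the exact shape gives D5 E5 F#5 G#5 F#5.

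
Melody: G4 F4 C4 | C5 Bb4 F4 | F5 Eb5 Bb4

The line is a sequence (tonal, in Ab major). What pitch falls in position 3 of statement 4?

Grouping in 3s, the 3rd note of each cell is C4, F4, Bb4.
One more up a 4th gives Eb5.

Eb5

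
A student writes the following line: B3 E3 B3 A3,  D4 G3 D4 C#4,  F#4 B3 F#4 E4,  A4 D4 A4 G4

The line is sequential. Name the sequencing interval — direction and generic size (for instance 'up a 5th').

Taking 4-note groups, the heads are B3, D4, F#4, A4: the pattern moves up a 3rd.
B3 to D4 is up a 3rd.

up a 3rd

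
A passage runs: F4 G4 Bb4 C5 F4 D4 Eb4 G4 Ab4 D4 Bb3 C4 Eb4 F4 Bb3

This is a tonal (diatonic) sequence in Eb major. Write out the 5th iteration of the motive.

Unit = 5 notes; the statements start on F4, D4, Bb3, moving down a 3rd each time.
Extending down a 3rd: G3 → Eb3.
So cell 5 is Eb3 F3 Ab3 Bb3 Eb3.

Eb3 F3 Ab3 Bb3 Eb3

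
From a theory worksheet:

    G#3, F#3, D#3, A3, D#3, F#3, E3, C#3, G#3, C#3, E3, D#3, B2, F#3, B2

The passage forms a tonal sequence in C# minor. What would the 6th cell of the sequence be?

B2 A2 F#2 C#3 F#2

The 5-note cells begin on G#3, F#3, E3 — each down a 2nd from the last.
Carrying on: D#3 → C#3 → B2.
So cell 6 is B2 A2 F#2 C#3 F#2.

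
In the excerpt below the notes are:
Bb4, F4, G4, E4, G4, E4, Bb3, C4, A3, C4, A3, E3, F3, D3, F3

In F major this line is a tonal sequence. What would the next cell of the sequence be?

D3 A2 Bb2 G2 Bb2

With a 5-note motive the entries are Bb4, E4, A3, each down a 5th from the previous.
Statement 4 starts on D3 and keeps the same diatonic contour: D3 A2 Bb2 G2 Bb2.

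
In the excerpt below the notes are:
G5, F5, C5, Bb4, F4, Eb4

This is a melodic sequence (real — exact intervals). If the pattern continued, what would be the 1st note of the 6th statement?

Ab2

Grouping in 2s, the 1st note of each cell is G5, C5, F4.
Carrying that down a 5th forward: Bb3 → Eb3 → Ab2.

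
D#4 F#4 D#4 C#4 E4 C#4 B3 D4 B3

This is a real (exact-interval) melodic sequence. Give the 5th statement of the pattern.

Taking 3-note groups, the heads are D#4, C#4, B3: the pattern moves down a 2nd.
Extending down a 2nd: A3 → G3.
From G3 the exact shape gives G3 Bb3 G3.

G3 Bb3 G3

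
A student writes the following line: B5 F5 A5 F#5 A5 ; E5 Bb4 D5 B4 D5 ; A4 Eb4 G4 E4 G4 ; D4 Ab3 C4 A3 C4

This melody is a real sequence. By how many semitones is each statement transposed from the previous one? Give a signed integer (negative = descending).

Unit = 5 notes; the statements start on B5, E5, A4, D4, moving down a 5th each time.
B5 to E5 spans -7 semitones.

-7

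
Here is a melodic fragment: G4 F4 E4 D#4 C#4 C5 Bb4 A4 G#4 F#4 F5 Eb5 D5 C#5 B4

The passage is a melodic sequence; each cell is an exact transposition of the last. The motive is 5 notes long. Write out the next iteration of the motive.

Bb5 Ab5 G5 F#5 E5

With a 5-note motive the entries are G4, C5, F5, each up a 4th from the previous.
Statement 4 starts on Bb5 and keeps the same exact contour: Bb5 Ab5 G5 F#5 E5.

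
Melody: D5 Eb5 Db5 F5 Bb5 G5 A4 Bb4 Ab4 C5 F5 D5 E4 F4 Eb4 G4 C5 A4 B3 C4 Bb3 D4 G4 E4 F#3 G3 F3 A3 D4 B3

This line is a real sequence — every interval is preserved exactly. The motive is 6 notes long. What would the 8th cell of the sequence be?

D#2 E2 D2 F#2 B2 G#2

The 6-note cells begin on D5, A4, E4, B3, F#3 — each down a 4th from the last.
Continuing the starts: C#3 → G#2 → D#2.
Statement 8 starts on D#2 and keeps the same exact contour: D#2 E2 D2 F#2 B2 G#2.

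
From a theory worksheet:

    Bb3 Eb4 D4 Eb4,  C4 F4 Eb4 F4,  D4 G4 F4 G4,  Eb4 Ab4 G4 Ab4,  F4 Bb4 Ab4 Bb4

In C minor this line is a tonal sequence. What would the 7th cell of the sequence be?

Ab4 D5 C5 D5

The 4-note cells begin on Bb3, C4, D4, Eb4, F4 — each up a 2nd from the last.
Continuing the starts: G4 → Ab4.
From Ab4 the diatonic shape gives Ab4 D5 C5 D5.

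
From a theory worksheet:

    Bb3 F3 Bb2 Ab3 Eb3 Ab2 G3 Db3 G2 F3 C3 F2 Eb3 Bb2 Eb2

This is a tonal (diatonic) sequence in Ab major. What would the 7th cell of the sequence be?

Unit = 3 notes; the statements start on Bb3, Ab3, G3, F3, Eb3, moving down a 2nd each time.
Carrying on: Db3 → C3.
So cell 7 is C3 G2 C2.

C3 G2 C2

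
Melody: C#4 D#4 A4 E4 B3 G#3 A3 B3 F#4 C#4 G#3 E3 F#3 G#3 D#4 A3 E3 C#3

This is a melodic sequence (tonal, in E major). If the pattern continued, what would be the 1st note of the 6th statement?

G#2

The unit is 6 notes. Position-1 pitches of the 3 shown cells: C#4, A3, F#3.
Carrying that down a 3rd forward: D#3 → B2 → G#2.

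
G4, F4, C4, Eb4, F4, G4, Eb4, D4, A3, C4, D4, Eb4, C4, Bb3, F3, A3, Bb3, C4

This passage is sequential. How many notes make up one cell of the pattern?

There are 18 notes; a 6-note unit gives 3 cells:
G4 F4 C4 Eb4 F4 G4 | Eb4 D4 A3 C4 D4 Eb4 | C4 Bb3 F3 A3 Bb3 C4
That's a consistent down a 3rd shift per cell, and no other grouping gives one.

6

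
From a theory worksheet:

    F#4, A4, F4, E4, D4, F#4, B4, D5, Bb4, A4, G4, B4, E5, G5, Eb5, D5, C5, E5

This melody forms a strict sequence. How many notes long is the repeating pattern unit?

6

Try groups of 6 (3 cells in 18 notes):
F#4 A4 F4 E4 D4 F#4 | B4 D5 Bb4 A4 G4 B4 | E5 G5 Eb5 D5 C5 E5
That's a consistent up a 4th shift per cell, and no other grouping gives one.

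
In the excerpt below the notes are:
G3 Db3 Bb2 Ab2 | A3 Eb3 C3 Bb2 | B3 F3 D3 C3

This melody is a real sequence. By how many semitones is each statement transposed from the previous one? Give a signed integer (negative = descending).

2

Taking 4-note groups, the heads are G3, A3, B3: the pattern moves up a 2nd.
G3→A3 is 57 − 55 = 2 semitones.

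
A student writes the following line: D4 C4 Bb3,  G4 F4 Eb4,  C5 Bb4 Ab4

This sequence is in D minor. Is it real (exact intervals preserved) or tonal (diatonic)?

real

Each cell has the same semitone pattern (-2, -2) — intervals are preserved exactly.
And Eb4 lies outside D minor, so the sequence is real rather than tonal.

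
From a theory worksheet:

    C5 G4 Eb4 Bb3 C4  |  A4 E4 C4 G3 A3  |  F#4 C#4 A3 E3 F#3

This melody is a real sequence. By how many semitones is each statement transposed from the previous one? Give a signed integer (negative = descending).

With a 5-note motive the entries are C5, A4, F#4, each down a 3rd from the previous.
Counting half-steps from C5 to A4: -3.

-3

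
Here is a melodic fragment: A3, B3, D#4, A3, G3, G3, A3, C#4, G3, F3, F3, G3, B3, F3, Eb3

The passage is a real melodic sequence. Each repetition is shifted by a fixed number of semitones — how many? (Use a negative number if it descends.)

-2

Unit = 5 notes; the statements start on A3, G3, F3, moving down a 2nd each time.
A3→G3 is 55 − 57 = -2 semitones.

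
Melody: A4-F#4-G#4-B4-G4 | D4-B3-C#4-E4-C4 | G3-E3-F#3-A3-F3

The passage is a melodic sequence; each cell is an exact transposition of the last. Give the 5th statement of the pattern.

F2 D2 E2 G2 Eb2

With a 5-note motive the entries are A4, D4, G3, each down a 5th from the previous.
Extending down a 5th: C3 → F2.
From F2 the exact shape gives F2 D2 E2 G2 Eb2.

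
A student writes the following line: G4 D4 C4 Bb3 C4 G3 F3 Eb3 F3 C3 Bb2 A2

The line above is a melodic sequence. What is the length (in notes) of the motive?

12 notes total. Splitting into 3 groups of 4:
G4 D4 C4 Bb3 | C4 G3 F3 Eb3 | F3 C3 Bb2 A2
Every group is a transposition down a 5th of the one before; no shorter unit works.

4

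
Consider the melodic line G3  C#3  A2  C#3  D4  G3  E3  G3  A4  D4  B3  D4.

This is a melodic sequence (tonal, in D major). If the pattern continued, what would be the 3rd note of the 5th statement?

The unit is 4 notes. Position-3 pitches of the 3 shown cells: A2, E3, B3.
Extending up a 5th: F#4 → C#5.

C#5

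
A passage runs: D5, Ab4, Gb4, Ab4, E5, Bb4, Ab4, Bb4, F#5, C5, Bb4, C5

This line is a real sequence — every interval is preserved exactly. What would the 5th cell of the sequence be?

A#5 E5 D5 E5

The 4-note cells begin on D5, E5, F#5 — each up a 2nd from the last.
Carrying on: G#5 → A#5.
From A#5 the exact shape gives A#5 E5 D5 E5.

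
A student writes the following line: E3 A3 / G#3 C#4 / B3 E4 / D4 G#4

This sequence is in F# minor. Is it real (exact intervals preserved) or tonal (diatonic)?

tonal

Every note is diatonic to F# minor.
Cell 1 has +5 semitones from note 1 to 2, but cell 4 has +6 — the interval quality changes while the contour stays the same, which is the hallmark of a tonal sequence.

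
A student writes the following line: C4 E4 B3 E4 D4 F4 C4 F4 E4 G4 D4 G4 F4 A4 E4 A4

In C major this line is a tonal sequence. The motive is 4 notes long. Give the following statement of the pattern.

Unit = 4 notes; the statements start on C4, D4, E4, F4, moving up a 2nd each time.
So cell 5 is G4 B4 F4 B4.

G4 B4 F4 B4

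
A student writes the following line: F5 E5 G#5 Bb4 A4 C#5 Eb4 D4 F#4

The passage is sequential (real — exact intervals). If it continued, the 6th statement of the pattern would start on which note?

Unit = 3 notes; the statements start on F5, Bb4, Eb4, moving down a 5th each time.
Extending the heads down a 5th: Ab3 → Db3 → Gb2.

Gb2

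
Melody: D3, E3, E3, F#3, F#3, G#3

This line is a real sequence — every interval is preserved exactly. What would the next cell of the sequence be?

G#3 A#3

With a 2-note motive the entries are D3, E3, F#3, each up a 2nd from the previous.
From G#3 the exact shape gives G#3 A#3.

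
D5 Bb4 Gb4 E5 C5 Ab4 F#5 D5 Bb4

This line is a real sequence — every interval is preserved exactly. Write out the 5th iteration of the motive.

Taking 3-note groups, the heads are D5, E5, F#5: the pattern moves up a 2nd.
Carrying on: G#5 → A#5.
Statement 5 starts on A#5 and keeps the same exact contour: A#5 F#5 D5.

A#5 F#5 D5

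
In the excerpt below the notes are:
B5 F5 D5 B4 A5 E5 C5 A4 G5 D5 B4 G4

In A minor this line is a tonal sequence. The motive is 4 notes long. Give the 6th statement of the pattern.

D5 A4 F4 D4

The 4-note cells begin on B5, A5, G5 — each down a 2nd from the last.
Carrying on: F5 → E5 → D5.
Statement 6 starts on D5 and keeps the same diatonic contour: D5 A4 F4 D4.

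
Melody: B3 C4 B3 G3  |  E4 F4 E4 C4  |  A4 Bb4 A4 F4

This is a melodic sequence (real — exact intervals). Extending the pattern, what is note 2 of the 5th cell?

With 4-note cells, note 2 of each statement runs C4, F4, Bb4.
Extending up a 4th: Eb5 → Ab5.

Ab5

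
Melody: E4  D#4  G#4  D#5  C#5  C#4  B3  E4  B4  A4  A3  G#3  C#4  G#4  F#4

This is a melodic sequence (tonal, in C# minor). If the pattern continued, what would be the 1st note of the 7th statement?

G#2

The unit is 5 notes. Position-1 pitches of the 3 shown cells: E4, C#4, A3.
Extending down a 3rd: F#3 → D#3 → B2 → G#2.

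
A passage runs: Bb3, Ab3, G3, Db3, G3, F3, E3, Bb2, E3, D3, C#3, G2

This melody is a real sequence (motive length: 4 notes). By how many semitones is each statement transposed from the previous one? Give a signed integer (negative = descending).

Unit = 4 notes; the statements start on Bb3, G3, E3, moving down a 3rd each time.
Counting half-steps from Bb3 to G3: -3.

-3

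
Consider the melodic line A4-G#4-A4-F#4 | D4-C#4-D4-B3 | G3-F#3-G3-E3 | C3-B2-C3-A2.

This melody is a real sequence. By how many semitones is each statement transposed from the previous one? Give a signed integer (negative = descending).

The 4-note cells begin on A4, D4, G3, C3 — each down a 5th from the last.
Counting half-steps from A4 to D4: -7.

-7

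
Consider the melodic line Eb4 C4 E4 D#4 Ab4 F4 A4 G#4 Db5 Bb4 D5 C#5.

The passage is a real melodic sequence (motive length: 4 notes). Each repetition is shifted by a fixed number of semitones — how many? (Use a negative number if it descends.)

Taking 4-note groups, the heads are Eb4, Ab4, Db5: the pattern moves up a 4th.
Eb4 to Ab4 spans +5 semitones.

5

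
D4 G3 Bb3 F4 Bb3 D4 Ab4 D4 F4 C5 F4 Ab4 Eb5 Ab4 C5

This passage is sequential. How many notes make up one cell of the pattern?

3

Try groups of 3 (5 cells in 15 notes):
D4 G3 Bb3 | F4 Bb3 D4 | Ab4 D4 F4 | C5 F4 Ab4 | Eb5 Ab4 C5
Every group is a transposition up a 3rd of the one before; no shorter unit works.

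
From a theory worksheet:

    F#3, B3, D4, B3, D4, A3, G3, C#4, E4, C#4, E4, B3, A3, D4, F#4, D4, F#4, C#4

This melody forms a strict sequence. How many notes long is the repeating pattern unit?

18 notes total. Splitting into 3 groups of 6:
F#3 B3 D4 B3 D4 A3 | G3 C#4 E4 C#4 E4 B3 | A3 D4 F#4 D4 F#4 C#4
That's a consistent up a 2nd shift per cell, and no other grouping gives one.

6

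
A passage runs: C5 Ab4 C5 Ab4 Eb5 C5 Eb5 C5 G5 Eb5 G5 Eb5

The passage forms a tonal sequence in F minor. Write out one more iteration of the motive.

Bb5 G5 Bb5 G5

The 4-note cells begin on C5, Eb5, G5 — each up a 3rd from the last.
From Bb5 the diatonic shape gives Bb5 G5 Bb5 G5.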